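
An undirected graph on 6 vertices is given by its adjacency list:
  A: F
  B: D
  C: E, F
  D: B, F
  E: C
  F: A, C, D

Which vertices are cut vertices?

Removing C increases the component count from 1 to 2, so C is a cut vertex.
Removing D increases the component count from 1 to 2, so D is a cut vertex.
Removing F increases the component count from 1 to 3, so F is a cut vertex.
By contrast removing E leaves 1 component; it is not a cut vertex. No other vertex is a cut vertex either.

C, D, F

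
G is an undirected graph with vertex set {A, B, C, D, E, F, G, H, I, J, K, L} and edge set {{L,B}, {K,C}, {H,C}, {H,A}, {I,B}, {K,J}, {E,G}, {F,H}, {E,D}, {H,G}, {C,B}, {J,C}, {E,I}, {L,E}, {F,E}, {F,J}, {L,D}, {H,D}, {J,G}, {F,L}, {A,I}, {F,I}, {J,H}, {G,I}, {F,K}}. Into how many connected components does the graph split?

Starting from A we can reach A, B, C, D, E, F, G, H, I, J, K, L. That is one component of size 12.
Total: 1 component.

1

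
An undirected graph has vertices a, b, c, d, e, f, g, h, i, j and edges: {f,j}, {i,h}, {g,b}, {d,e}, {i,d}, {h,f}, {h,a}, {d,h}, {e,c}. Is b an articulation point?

No

Deleting b leaves 2 components (was 2), so b is not a cut vertex.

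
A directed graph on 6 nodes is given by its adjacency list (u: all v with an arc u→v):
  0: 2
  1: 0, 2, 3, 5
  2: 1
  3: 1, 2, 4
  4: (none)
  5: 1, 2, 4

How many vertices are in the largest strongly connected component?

5

{0, 1, 2, 3, 5} are all mutually reachable — one SCC of size 5.
{4} is an SCC by itself.
The largest has 5 vertices.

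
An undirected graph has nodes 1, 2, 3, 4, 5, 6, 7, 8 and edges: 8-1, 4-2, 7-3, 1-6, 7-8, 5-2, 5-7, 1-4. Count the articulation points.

Removing 1 increases the component count from 1 to 2, so 1 is a cut vertex.
Removing 7 increases the component count from 1 to 2, so 7 is a cut vertex.
By contrast removing 3 leaves 1 component; it is not a cut vertex. No other vertex is a cut vertex either.

2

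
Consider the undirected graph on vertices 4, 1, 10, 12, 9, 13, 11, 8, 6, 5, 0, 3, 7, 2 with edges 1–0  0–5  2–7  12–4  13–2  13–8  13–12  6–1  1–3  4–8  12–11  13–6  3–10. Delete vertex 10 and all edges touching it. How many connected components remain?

With 10 gone, the remaining components are: {9}; {0, 1, 2, 3, 4, 5, 6, 7, 8, 11, 12, 13}.
That is 2 components.

2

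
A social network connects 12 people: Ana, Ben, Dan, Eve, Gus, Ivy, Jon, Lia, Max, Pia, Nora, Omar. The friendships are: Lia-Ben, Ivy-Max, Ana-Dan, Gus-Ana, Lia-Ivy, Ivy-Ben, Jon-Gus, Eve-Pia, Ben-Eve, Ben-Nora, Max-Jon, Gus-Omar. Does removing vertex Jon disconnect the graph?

Yes

Deleting Jon raises the number of components from 1 to 2, so Jon is a cut vertex.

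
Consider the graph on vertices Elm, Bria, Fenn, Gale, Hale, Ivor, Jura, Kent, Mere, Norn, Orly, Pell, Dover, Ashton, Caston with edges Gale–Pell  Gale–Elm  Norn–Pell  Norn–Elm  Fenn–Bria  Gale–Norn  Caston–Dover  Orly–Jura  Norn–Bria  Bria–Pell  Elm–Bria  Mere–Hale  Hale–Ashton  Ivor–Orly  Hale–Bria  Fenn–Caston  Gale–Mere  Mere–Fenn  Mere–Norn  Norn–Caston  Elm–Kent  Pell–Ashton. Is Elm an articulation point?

Yes

Deleting Elm raises the number of components from 2 to 3, so Elm is a cut vertex.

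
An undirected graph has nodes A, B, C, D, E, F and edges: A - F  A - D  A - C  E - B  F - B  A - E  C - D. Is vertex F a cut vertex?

Deleting F leaves 1 component (was 1) (its neighbors A, B remain connected to each other), so F is not a cut vertex.

No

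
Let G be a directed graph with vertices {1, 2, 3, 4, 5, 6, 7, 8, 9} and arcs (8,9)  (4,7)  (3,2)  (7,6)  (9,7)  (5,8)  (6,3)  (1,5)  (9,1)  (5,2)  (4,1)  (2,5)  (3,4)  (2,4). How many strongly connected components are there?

1

{1, 2, 3, 4, 5, 6, 7, 8, 9} are all mutually reachable — one SCC of size 9.
That gives 1 strongly connected component.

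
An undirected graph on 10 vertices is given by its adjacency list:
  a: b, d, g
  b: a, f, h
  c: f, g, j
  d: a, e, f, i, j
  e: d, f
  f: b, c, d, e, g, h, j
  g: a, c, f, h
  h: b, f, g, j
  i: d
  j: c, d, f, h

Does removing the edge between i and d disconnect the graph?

Yes

Removing i-d leaves no path between i and d: the component count goes from 1 to 2. So it is a bridge.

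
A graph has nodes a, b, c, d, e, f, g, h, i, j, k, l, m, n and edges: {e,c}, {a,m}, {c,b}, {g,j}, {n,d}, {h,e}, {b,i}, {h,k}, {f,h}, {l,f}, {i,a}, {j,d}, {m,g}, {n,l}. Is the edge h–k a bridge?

Removing h–k leaves no path between h and k: the component count goes from 1 to 2. So it is a bridge.

Yes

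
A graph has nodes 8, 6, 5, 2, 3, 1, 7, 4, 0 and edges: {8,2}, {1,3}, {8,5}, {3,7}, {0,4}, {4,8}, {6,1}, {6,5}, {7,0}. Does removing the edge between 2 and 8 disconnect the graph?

Yes

Removing 2—8 leaves no path between 2 and 8: the component count goes from 1 to 2. So it is a bridge.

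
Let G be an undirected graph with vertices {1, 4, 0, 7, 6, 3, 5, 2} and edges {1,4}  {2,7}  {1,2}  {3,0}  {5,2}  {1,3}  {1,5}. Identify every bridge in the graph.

The edges on the cycle 1-5-2-1 are not bridges since each lies on that cycle.
But removing 2–7 disconnects 2 from 7; removing 3–0 disconnects 3 from 0; removing 1–3 disconnects 1 from 3; removing 1–4 disconnects 1 from 4 — these are bridges.

0-3, 1-3, 1-4, 2-7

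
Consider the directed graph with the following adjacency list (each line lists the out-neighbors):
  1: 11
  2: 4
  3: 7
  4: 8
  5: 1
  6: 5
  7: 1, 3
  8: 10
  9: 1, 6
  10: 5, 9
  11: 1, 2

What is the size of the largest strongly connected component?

{1, 2, 4, 5, 6, 8, 9, 10, 11} are all mutually reachable — one SCC of size 9.
{3, 7} are all mutually reachable — one SCC of size 2.
The largest has 9 vertices.

9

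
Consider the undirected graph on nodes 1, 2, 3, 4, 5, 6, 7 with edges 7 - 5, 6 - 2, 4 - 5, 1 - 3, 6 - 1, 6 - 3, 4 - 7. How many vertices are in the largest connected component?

Starting from 4 we can reach 4, 5, 7. That is one component of size 3.
Starting from 1 we can reach 1, 2, 3, 6. That is one component of size 4.
The largest has 4 vertices.

4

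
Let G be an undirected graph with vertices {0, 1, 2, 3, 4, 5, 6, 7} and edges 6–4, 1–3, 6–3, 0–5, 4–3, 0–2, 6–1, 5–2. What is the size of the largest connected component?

7 is isolated — a component by itself.
Starting from 0 we can reach 0, 2, 5. That is one component of size 3.
Starting from 1 we can reach 1, 3, 4, 6. That is one component of size 4.
The largest has 4 vertices.

4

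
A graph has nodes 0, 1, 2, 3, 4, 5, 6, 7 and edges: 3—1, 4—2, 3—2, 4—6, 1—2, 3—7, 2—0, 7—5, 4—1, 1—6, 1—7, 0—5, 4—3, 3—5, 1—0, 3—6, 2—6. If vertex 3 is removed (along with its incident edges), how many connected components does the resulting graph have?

1

With 3 gone, the remaining components are: {0, 1, 2, 4, 5, 6, 7}.
That is 1 component.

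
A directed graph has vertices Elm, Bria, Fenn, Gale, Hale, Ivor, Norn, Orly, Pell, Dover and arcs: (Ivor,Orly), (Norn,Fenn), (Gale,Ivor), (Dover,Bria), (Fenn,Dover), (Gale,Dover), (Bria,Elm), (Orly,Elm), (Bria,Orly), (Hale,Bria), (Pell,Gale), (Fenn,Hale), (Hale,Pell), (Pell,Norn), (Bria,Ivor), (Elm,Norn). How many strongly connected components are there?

{Elm, Bria, Fenn, Gale, Hale, Ivor, Norn, Orly, Pell, Dover} are all mutually reachable — one SCC of size 10.
That gives 1 strongly connected component.

1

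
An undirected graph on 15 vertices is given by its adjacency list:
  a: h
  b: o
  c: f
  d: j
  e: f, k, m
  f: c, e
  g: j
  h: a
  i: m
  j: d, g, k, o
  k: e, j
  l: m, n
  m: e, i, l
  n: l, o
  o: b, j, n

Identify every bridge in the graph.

a-h, b-o, c-f, d-j, e-f, g-j, i-m

The edges on the cycle m-l-n-o-j-k-e-m are not bridges since each lies on that cycle.
But removing c-f disconnects c from f; removing a-h disconnects a from h; removing e-f disconnects e from f; removing b-o disconnects b from o — these are bridges.
In total 7 edges are bridges.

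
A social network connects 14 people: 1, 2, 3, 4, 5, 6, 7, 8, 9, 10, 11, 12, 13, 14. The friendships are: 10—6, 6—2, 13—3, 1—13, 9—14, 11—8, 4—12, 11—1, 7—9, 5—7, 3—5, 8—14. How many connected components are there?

Starting from 4 we can reach 4, 12. That is one component of size 2.
Starting from 2 we can reach 2, 6, 10. That is one component of size 3.
Starting from 1 we can reach 1, 3, 5, 7, 8, 9, 11, 13, 14. That is one component of size 9.
Total: 3 components.

3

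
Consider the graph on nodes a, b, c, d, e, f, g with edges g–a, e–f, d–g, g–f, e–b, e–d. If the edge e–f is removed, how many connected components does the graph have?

e and f are still connected via e-d-g-f, so the component count stays at 2.

2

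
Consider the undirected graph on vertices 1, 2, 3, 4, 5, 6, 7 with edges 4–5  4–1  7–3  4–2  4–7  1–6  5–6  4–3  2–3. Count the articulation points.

Removing 4 increases the component count from 1 to 2, so 4 is a cut vertex.
By contrast removing 3 leaves 1 component; it is not a cut vertex. No other vertex is a cut vertex either.

1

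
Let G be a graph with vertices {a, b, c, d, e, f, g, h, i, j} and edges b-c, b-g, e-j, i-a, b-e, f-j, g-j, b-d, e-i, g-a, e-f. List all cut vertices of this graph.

b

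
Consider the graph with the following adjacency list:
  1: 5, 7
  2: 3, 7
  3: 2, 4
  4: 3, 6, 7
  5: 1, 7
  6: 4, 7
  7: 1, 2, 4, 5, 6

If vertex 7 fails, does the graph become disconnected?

Yes

Deleting 7 raises the number of components from 1 to 2, so 7 is a cut vertex.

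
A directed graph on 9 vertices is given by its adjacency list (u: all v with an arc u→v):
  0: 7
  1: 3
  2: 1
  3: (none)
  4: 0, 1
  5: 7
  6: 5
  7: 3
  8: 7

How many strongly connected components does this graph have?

9

{6} is an SCC by itself.
{1} is an SCC by itself.
{2} is an SCC by itself.
{0} is an SCC by itself.
{5} is an SCC by itself.
(and 4 more singleton SCCs)
That gives 9 strongly connected components.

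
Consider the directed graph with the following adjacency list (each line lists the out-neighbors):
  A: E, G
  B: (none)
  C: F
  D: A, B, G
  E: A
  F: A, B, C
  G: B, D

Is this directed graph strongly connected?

There is no directed path from A to C, so the graph is not strongly connected.

No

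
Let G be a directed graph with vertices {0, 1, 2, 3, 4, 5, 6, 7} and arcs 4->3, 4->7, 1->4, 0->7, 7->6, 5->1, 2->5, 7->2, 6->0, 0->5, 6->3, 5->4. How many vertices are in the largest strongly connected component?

{0, 1, 2, 4, 5, 6, 7} are all mutually reachable — one SCC of size 7.
{3} is an SCC by itself.
The largest has 7 vertices.

7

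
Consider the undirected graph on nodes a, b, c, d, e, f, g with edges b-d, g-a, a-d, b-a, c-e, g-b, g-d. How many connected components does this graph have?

3

f is isolated — a component by itself.
Starting from c we can reach c, e. That is one component of size 2.
Starting from a we can reach a, b, d, g. That is one component of size 4.
Total: 3 components.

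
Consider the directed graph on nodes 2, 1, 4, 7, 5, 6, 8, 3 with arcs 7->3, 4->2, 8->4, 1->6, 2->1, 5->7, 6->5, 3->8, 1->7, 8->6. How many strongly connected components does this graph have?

{1, 2, 3, 4, 5, 6, 7, 8} are all mutually reachable — one SCC of size 8.
That gives 1 strongly connected component.

1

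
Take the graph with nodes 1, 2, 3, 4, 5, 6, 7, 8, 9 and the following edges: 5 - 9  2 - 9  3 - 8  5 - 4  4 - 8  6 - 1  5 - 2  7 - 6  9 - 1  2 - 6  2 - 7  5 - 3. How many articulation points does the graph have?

1

Removing 5 increases the component count from 1 to 2, so 5 is a cut vertex.
By contrast removing 9 leaves 1 component; it is not a cut vertex. No other vertex is a cut vertex either.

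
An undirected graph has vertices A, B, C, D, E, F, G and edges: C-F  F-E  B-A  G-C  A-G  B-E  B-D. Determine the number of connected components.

1

Starting from A we can reach A, B, C, D, E, F, G. That is one component of size 7.
Total: 1 component.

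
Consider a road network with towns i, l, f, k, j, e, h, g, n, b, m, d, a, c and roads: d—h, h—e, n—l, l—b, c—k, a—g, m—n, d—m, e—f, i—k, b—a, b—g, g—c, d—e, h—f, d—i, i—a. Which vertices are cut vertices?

d

Removing d increases the component count from 2 to 3, so d is a cut vertex.
By contrast removing g leaves 2 components; it is not a cut vertex. No other vertex is a cut vertex either.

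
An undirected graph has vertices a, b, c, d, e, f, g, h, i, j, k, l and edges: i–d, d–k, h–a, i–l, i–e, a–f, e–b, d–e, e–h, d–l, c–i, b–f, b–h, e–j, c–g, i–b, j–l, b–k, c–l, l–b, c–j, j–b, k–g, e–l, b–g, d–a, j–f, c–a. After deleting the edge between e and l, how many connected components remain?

1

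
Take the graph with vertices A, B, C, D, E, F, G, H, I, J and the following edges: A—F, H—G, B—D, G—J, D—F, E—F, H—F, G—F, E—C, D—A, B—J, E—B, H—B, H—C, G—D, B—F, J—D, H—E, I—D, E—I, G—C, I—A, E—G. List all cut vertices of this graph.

Removing J, for instance, still leaves 1 component. No single vertex removal increases the component count — the graph has no articulation points.

none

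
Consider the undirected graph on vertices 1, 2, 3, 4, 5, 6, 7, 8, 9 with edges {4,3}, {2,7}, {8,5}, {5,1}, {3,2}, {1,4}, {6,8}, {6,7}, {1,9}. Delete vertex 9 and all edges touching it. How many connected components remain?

With 9 gone, the remaining components are: {1, 2, 3, 4, 5, 6, 7, 8}.
That is 1 component.

1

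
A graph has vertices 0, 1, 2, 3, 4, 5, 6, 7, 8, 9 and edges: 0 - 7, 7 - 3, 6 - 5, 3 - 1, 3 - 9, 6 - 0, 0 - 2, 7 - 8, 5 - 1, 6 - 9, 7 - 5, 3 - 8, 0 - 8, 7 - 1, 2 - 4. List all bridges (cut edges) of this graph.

The edges on the cycle 6-0-7-3-9-6 are not bridges since each lies on that cycle.
But removing 4 - 2 disconnects 4 from 2; removing 0 - 2 disconnects 0 from 2 — these are bridges.

0-2, 2-4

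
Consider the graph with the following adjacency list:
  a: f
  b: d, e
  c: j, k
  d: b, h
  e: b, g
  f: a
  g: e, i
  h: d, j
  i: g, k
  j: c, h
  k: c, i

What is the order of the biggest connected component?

9

Starting from a we can reach a, f. That is one component of size 2.
Starting from b we can reach b, c, d, e, g, h, i, j, k. That is one component of size 9.
The largest has 9 vertices.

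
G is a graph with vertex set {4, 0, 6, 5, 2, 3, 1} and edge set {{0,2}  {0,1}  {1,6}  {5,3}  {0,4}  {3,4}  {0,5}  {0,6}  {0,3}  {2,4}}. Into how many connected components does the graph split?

Starting from 0 we can reach 0, 1, 2, 3, 4, 5, 6. That is one component of size 7.
Total: 1 component.

1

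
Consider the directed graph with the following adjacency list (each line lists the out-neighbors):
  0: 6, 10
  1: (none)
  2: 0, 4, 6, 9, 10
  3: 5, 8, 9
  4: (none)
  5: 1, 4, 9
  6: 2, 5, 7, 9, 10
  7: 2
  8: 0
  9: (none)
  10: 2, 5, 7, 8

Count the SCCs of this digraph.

6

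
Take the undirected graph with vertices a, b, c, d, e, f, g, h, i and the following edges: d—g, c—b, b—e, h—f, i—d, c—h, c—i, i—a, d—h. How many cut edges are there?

5

The edges on the cycle c-i-d-h-c are not bridges since each lies on that cycle.
But removing h—f disconnects h from f; removing g—d disconnects g from d; removing i—a disconnects i from a; removing c—b disconnects c from b — these are bridges.
In total 5 edges are bridges.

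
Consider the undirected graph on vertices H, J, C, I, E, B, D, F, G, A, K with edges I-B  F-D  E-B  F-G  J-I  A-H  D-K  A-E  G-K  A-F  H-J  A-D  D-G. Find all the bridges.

none

The edges on the cycle A-F-G-K-D-A are not bridges since each lies on that cycle.
Every edge lies on some cycle, so there are no bridges.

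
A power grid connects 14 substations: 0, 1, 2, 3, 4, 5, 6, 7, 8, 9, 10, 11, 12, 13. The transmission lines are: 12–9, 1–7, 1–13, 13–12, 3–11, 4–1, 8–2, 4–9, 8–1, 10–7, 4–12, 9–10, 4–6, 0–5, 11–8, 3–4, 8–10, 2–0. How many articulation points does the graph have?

Removing 0 increases the component count from 1 to 2, so 0 is a cut vertex.
Removing 2 increases the component count from 1 to 2, so 2 is a cut vertex.
Removing 4 increases the component count from 1 to 2, so 4 is a cut vertex.
Likewise 8 is a cut vertex.
By contrast removing 1 leaves 1 component; it is not a cut vertex. No other vertex is a cut vertex either.

4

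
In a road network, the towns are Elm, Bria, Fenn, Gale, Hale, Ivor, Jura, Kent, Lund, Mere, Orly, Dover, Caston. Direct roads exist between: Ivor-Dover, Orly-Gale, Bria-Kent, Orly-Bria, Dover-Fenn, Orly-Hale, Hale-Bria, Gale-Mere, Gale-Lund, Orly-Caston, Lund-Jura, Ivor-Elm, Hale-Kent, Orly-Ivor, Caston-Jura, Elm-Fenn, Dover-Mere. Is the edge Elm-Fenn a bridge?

After removing Elm-Fenn, the path Elm-Ivor-Dover-Fenn still connects them, so the edge is not a bridge.

No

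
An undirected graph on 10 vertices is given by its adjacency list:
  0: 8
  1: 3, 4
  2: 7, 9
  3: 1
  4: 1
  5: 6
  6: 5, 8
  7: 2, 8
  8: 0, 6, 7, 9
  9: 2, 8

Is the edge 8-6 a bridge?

Yes

Removing 8-6 leaves no path between 8 and 6: the component count goes from 2 to 3. So it is a bridge.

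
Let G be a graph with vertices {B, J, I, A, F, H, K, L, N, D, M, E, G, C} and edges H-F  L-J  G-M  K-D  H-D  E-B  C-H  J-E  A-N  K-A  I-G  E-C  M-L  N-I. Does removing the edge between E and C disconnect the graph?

After removing E-C, the path E-J-L-M-G-I-N-A-K-D-H-C still connects them, so the edge is not a bridge.

No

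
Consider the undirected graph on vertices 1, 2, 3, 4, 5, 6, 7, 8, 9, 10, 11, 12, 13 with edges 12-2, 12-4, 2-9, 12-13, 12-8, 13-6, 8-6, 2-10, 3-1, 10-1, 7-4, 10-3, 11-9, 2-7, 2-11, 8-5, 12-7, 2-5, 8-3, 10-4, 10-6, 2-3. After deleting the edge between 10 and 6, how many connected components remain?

10 and 6 are still connected via 10-3-8-6, so the component count stays at 1.

1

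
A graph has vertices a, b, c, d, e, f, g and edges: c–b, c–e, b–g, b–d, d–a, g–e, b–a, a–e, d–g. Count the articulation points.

0

Removing e, for instance, still leaves 2 components. No single vertex removal increases the component count — the graph has no articulation points.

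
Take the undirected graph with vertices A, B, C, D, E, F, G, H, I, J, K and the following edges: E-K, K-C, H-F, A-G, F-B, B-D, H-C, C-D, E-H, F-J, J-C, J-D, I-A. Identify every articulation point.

Removing A increases the component count from 2 to 3, so A is a cut vertex.
By contrast removing J leaves 2 components; it is not a cut vertex. No other vertex is a cut vertex either.

A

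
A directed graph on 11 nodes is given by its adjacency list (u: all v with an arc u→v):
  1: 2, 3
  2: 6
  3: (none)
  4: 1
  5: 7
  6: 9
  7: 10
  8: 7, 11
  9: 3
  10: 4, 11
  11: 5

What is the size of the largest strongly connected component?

4

{5, 7, 10, 11} are all mutually reachable — one SCC of size 4.
{1} is an SCC by itself.
{2} is an SCC by itself.
{6} is an SCC by itself.
{8} is an SCC by itself.
(and 3 more singleton SCCs)
The largest has 4 vertices.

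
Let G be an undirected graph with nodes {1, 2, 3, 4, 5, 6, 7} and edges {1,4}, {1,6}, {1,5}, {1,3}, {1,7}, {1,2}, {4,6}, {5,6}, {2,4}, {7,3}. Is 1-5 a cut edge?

After removing 1-5, the path 1-6-5 still connects them, so the edge is not a bridge.

No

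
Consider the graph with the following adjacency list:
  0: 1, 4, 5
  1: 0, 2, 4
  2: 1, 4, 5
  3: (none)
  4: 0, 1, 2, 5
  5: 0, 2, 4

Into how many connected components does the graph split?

2

3 is isolated — a component by itself.
Starting from 0 we can reach 0, 1, 2, 4, 5. That is one component of size 5.
Total: 2 components.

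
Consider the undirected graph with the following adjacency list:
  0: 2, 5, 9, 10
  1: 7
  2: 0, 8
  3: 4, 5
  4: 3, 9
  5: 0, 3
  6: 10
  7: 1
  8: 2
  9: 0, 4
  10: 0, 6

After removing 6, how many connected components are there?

With 6 gone, the remaining components are: {1, 7}; {0, 2, 3, 4, 5, 8, 9, 10}.
That is 2 components.

2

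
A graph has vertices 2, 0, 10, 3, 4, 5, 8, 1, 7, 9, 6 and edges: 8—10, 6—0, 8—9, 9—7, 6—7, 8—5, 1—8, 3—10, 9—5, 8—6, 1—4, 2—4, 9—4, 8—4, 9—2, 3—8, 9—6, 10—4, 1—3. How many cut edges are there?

1

The edges on the cycle 1-3-10-4-9-8-1 are not bridges since each lies on that cycle.
But removing 6—0 disconnects 6 from 0 — this is a bridge.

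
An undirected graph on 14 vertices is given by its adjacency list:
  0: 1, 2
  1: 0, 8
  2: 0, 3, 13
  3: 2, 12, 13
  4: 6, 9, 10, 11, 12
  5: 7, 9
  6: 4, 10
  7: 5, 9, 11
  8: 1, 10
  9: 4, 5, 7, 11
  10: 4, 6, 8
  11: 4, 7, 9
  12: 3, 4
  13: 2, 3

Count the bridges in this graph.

0

The edges on the cycle 9-5-7-9 are not bridges since each lies on that cycle.
Every edge lies on some cycle, so there are no bridges.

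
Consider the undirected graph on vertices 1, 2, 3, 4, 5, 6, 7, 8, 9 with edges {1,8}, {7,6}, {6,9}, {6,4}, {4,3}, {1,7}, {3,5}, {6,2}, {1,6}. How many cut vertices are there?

4

Removing 1 increases the component count from 1 to 2, so 1 is a cut vertex.
Removing 3 increases the component count from 1 to 2, so 3 is a cut vertex.
Removing 4 increases the component count from 1 to 2, so 4 is a cut vertex.
Likewise 6 is a cut vertex.
By contrast removing 8 leaves 1 component; it is not a cut vertex. No other vertex is a cut vertex either.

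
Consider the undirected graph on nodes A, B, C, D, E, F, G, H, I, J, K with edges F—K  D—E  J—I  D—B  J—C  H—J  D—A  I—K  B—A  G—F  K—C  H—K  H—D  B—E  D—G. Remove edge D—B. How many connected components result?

D and B are still connected via D-E-B, so the component count stays at 1.

1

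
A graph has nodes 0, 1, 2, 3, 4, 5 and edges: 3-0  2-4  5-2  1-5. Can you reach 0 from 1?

The component containing 1 is {1, 2, 4, 5}, and 0 is not in it.

No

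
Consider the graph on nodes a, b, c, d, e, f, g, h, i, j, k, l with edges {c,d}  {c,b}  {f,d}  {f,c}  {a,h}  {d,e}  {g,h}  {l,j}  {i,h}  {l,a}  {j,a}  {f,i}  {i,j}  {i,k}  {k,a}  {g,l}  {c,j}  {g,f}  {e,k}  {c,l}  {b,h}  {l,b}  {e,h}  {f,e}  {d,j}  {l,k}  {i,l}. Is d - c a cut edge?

No

After removing d - c, the path d-f-c still connects them, so the edge is not a bridge.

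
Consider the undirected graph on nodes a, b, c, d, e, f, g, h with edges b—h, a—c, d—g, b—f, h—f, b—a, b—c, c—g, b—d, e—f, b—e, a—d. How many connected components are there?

Starting from a we can reach a, b, c, d, e, f, g, h. That is one component of size 8.
Total: 1 component.

1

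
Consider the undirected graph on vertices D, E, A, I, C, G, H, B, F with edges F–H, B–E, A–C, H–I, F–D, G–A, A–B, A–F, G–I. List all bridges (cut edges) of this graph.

The edges on the cycle G-A-F-H-I-G are not bridges since each lies on that cycle.
But removing D–F disconnects D from F; removing B–E disconnects B from E; removing A–B disconnects A from B; removing A–C disconnects A from C — these are bridges.

A-B, A-C, B-E, D-F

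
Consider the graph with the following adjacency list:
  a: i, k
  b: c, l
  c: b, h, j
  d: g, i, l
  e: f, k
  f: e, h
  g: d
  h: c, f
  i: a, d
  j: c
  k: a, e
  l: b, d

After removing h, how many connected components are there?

1

With h gone, the remaining components are: {a, b, c, d, e, f, g, i, j, k, l}.
That is 1 component.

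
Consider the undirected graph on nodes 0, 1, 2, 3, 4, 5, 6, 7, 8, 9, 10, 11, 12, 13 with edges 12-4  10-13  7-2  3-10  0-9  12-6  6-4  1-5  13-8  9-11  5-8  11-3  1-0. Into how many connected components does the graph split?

Starting from 2 we can reach 2, 7. That is one component of size 2.
Starting from 4 we can reach 4, 6, 12. That is one component of size 3.
Starting from 0 we can reach 0, 1, 3, 5, 8, 9, 10, 11, 13. That is one component of size 9.
Total: 3 components.

3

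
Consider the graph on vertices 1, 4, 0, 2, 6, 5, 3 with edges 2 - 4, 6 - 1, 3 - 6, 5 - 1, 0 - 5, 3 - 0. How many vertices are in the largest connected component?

5

Starting from 2 we can reach 2, 4. That is one component of size 2.
Starting from 0 we can reach 0, 1, 3, 5, 6. That is one component of size 5.
The largest has 5 vertices.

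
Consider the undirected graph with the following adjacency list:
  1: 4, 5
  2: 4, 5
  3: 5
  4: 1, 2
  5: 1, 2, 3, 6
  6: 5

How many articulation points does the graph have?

Removing 5 increases the component count from 1 to 3, so 5 is a cut vertex.
By contrast removing 6 leaves 1 component; it is not a cut vertex. No other vertex is a cut vertex either.

1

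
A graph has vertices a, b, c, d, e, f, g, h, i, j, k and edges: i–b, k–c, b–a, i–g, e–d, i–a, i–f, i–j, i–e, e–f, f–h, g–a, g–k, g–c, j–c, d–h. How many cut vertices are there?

1

Removing i increases the component count from 1 to 2, so i is a cut vertex.
By contrast removing b leaves 1 component; it is not a cut vertex. No other vertex is a cut vertex either.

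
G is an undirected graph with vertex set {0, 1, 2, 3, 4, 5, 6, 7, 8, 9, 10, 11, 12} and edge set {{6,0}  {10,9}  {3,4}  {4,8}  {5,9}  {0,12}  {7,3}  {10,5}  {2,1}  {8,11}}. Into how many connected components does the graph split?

4

Starting from 1 we can reach 1, 2. That is one component of size 2.
Starting from 5 we can reach 5, 9, 10. That is one component of size 3.
Starting from 0 we can reach 0, 6, 12. That is one component of size 3.
Starting from 3 we can reach 3, 4, 7, 8, 11. That is one component of size 5.
Total: 4 components.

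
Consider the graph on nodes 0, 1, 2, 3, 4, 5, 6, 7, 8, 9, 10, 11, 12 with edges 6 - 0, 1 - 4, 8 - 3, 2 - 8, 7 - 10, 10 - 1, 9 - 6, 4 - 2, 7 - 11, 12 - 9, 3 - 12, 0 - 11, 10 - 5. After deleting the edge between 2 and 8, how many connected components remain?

2 and 8 are still connected via 2-4-1-10-7-11-0-6-9-12-3-8, so the component count stays at 1.

1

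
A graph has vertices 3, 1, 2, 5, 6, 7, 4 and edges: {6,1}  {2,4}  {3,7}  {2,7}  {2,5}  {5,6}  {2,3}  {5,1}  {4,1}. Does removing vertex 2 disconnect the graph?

Deleting 2 raises the number of components from 1 to 2, so 2 is a cut vertex.

Yes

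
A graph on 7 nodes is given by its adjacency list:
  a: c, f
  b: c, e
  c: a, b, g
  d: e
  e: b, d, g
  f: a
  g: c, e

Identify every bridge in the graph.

The edges on the cycle e-b-c-g-e are not bridges since each lies on that cycle.
But removing a-f disconnects a from f; removing c-a disconnects c from a; removing e-d disconnects e from d — these are bridges.

a-c, a-f, d-e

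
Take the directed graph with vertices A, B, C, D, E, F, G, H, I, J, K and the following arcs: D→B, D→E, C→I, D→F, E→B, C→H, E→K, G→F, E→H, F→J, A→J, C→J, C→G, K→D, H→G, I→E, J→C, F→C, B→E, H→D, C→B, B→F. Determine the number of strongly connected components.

{B, C, D, E, F, G, H, I, J, K} are all mutually reachable — one SCC of size 10.
{A} is an SCC by itself.
That gives 2 strongly connected components.

2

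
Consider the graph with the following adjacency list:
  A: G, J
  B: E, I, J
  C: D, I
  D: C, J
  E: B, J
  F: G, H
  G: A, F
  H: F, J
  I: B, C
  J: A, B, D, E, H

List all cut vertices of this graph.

J

Removing J increases the component count from 1 to 2, so J is a cut vertex.
By contrast removing B leaves 1 component; it is not a cut vertex. No other vertex is a cut vertex either.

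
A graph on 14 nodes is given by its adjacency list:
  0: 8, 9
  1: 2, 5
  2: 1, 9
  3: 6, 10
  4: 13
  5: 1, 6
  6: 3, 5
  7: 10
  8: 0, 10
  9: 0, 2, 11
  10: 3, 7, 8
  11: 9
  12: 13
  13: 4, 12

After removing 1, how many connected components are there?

2

With 1 gone, the remaining components are: {4, 12, 13}; {0, 2, 3, 5, 6, 7, 8, 9, 10, 11}.
That is 2 components.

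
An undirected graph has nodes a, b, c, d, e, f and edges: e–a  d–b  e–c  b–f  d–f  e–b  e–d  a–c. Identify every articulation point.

Removing e increases the component count from 1 to 2, so e is a cut vertex.
By contrast removing a leaves 1 component; it is not a cut vertex. No other vertex is a cut vertex either.

e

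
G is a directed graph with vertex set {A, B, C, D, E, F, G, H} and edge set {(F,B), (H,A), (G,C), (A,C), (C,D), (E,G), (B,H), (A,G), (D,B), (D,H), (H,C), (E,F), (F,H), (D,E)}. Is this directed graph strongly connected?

Yes

From F we can reach every vertex (A, B, C, D, E, F, G, H), and every vertex can reach F (A, B, C, D, E, F, G, H). So the whole graph is one strongly connected component.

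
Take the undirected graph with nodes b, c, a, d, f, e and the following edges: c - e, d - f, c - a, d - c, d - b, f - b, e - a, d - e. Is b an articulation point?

No

Deleting b leaves 1 component (was 1) (its neighbors d, f remain connected to each other), so b is not a cut vertex.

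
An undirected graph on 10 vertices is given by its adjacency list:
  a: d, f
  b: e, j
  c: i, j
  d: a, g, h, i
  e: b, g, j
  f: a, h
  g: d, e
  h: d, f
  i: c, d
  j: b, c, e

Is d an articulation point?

Yes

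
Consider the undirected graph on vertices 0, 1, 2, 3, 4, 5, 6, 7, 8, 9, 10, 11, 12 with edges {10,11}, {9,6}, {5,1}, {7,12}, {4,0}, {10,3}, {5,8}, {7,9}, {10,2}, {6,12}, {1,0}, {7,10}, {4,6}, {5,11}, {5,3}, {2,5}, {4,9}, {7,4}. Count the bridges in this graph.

1

The edges on the cycle 7-10-2-5-1-0-4-7 are not bridges since each lies on that cycle.
But removing 5–8 disconnects 5 from 8 — this is a bridge.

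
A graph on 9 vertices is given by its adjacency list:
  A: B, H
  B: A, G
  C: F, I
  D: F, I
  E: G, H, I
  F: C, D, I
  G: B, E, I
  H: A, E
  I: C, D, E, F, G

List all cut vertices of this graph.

Removing I increases the component count from 1 to 2, so I is a cut vertex.
By contrast removing C leaves 1 component; it is not a cut vertex. No other vertex is a cut vertex either.

I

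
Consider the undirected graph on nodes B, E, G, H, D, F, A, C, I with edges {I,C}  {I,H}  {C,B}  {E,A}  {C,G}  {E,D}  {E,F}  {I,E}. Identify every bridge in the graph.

removing D—E disconnects D from E; removing E—I disconnects E from I; removing E—A disconnects E from A; removing I—C disconnects I from C — these are bridges.
In total 8 edges are bridges.

A-E, B-C, C-G, C-I, D-E, E-F, E-I, H-I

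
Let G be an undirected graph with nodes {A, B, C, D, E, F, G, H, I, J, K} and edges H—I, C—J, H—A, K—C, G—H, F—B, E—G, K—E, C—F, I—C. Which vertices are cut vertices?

Removing C increases the component count from 2 to 4, so C is a cut vertex.
Removing F increases the component count from 2 to 3, so F is a cut vertex.
Removing H increases the component count from 2 to 3, so H is a cut vertex.
By contrast removing A leaves 2 components; it is not a cut vertex. No other vertex is a cut vertex either.

C, F, H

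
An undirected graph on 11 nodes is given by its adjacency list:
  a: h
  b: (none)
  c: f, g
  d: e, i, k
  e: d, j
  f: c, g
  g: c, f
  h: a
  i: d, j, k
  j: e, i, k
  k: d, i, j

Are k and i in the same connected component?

From k we can reach d, e, i, j, k, which includes i.

Yes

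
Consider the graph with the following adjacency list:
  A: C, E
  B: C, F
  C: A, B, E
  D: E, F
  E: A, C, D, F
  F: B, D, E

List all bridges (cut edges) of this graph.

The edges on the cycle F-E-D-F are not bridges since each lies on that cycle.
Every edge lies on some cycle, so there are no bridges.

none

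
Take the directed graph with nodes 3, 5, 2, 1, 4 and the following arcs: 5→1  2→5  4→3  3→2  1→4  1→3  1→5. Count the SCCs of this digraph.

1

{1, 2, 3, 4, 5} are all mutually reachable — one SCC of size 5.
That gives 1 strongly connected component.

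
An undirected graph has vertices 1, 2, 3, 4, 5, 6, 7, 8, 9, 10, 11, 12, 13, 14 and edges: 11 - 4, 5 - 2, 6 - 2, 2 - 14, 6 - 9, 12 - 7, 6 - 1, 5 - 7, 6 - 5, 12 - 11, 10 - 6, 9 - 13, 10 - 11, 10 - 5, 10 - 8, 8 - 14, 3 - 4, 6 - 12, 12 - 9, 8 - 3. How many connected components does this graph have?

1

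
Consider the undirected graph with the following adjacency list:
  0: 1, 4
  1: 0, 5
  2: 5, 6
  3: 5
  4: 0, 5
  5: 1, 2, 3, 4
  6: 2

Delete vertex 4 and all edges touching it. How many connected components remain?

1

With 4 gone, the remaining components are: {0, 1, 2, 3, 5, 6}.
That is 1 component.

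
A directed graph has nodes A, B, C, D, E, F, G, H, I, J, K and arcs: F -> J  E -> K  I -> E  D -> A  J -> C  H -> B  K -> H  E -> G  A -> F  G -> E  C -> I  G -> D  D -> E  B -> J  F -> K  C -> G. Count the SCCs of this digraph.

{A, B, C, D, E, F, G, H, I, J, K} are all mutually reachable — one SCC of size 11.
That gives 1 strongly connected component.

1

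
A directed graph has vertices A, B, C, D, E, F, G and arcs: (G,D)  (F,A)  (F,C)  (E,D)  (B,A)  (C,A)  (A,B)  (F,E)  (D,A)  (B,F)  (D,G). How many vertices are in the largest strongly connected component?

{A, B, C, D, E, F, G} are all mutually reachable — one SCC of size 7.
The largest has 7 vertices.

7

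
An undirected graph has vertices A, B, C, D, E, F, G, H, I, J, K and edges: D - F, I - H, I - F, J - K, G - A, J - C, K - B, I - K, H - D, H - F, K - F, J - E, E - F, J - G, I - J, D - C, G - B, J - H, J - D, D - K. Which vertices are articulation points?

Removing G increases the component count from 1 to 2, so G is a cut vertex.
By contrast removing F leaves 1 component; it is not a cut vertex. No other vertex is a cut vertex either.

G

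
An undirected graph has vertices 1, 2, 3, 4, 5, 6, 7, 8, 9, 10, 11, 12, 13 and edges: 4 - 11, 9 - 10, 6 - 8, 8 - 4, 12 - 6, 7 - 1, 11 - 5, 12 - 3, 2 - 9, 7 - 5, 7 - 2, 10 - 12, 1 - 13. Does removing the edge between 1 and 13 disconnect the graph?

Yes

Removing 1 - 13 leaves no path between 1 and 13: the component count goes from 1 to 2. So it is a bridge.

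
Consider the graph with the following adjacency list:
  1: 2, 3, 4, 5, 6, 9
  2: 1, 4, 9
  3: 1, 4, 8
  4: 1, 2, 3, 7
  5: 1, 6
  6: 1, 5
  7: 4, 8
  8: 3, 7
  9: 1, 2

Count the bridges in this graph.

0

The edges on the cycle 1-6-5-1 are not bridges since each lies on that cycle.
Every edge lies on some cycle, so there are no bridges.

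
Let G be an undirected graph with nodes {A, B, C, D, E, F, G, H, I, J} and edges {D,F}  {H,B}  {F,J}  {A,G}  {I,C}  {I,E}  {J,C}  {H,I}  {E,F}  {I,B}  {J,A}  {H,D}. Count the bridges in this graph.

The edges on the cycle H-D-F-E-I-H are not bridges since each lies on that cycle.
But removing G - A disconnects G from A; removing A - J disconnects A from J — these are bridges.
That makes 2 bridges.

2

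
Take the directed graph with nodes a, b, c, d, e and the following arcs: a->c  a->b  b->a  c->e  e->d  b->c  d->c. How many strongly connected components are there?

2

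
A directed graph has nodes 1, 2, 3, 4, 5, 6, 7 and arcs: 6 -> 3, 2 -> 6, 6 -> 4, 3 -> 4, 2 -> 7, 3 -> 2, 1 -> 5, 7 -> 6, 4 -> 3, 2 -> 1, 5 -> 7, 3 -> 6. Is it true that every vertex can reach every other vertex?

Yes

From 5 we can reach every vertex (1, 2, 3, 4, 5, 6, 7), and every vertex can reach 5 (1, 2, 3, 4, 5, 6, 7). So the whole graph is one strongly connected component.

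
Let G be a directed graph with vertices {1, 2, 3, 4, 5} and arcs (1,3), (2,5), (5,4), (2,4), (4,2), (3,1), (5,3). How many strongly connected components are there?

2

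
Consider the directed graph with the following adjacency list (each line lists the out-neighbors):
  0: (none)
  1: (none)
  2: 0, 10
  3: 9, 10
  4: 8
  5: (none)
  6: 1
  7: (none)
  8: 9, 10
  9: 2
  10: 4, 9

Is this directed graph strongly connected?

There is no directed path from 2 to 5, so the graph is not strongly connected.

No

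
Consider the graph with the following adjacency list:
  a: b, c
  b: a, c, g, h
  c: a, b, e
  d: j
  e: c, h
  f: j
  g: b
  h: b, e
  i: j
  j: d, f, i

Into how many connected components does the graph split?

Starting from d we can reach d, f, i, j. That is one component of size 4.
Starting from a we can reach a, b, c, e, g, h. That is one component of size 6.
Total: 2 components.

2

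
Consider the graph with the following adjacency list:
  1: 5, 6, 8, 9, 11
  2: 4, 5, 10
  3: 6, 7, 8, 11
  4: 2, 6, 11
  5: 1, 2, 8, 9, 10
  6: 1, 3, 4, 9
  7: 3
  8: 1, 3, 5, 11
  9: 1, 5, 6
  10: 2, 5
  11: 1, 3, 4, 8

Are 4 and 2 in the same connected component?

Yes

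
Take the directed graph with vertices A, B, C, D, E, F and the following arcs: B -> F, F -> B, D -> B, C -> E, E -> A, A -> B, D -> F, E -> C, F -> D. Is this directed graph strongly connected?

No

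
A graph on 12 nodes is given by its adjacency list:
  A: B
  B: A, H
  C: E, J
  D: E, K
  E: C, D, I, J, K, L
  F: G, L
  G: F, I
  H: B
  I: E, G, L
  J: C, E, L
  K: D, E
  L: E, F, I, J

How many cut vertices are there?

2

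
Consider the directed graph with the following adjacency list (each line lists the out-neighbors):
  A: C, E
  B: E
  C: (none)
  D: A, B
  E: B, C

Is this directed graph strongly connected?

No

There is no directed path from A to D, so the graph is not strongly connected.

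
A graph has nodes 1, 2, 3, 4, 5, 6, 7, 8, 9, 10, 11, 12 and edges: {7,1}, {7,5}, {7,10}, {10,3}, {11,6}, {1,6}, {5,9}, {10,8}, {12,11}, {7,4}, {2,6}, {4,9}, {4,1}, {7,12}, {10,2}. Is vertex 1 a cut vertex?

Deleting 1 leaves 1 component (was 1) (its neighbors 4, 6, 7 remain connected to each other), so 1 is not a cut vertex.

No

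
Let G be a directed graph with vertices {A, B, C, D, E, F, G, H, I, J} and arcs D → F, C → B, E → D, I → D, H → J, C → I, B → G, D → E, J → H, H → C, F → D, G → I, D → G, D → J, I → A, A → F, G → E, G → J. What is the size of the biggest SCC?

10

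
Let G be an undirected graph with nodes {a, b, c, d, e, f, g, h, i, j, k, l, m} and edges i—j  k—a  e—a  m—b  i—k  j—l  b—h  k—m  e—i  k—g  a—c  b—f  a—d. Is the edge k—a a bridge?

No

After removing k—a, the path k-i-e-a still connects them, so the edge is not a bridge.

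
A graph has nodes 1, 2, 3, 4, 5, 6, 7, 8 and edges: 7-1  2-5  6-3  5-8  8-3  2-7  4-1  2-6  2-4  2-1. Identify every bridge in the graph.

none

The edges on the cycle 2-4-1-2 are not bridges since each lies on that cycle.
Every edge lies on some cycle, so there are no bridges.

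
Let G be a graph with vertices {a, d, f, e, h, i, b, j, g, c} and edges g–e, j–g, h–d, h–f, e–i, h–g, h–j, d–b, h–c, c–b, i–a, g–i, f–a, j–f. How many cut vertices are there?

Removing h increases the component count from 1 to 2, so h is a cut vertex.
By contrast removing e leaves 1 component; it is not a cut vertex. No other vertex is a cut vertex either.

1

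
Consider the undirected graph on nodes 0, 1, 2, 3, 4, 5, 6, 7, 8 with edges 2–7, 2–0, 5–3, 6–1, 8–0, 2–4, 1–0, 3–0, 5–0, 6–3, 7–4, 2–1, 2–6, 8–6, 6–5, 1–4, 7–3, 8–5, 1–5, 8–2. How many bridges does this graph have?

The edges on the cycle 2-6-3-7-2 are not bridges since each lies on that cycle.
Every edge lies on some cycle, so there are no bridges.

0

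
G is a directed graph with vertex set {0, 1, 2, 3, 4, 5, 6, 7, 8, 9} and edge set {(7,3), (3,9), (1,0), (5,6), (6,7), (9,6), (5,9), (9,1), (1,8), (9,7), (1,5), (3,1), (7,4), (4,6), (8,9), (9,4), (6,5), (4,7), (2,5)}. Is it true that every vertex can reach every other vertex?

There is no directed path from 6 to 2, so the graph is not strongly connected.

No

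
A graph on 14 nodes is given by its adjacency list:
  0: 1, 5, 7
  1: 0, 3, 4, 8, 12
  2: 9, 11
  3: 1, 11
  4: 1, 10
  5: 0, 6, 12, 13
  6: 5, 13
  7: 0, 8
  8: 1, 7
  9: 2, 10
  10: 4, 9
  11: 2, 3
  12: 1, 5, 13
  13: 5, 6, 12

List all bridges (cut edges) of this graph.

none

The edges on the cycle 1-8-7-0-1 are not bridges since each lies on that cycle.
Every edge lies on some cycle, so there are no bridges.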